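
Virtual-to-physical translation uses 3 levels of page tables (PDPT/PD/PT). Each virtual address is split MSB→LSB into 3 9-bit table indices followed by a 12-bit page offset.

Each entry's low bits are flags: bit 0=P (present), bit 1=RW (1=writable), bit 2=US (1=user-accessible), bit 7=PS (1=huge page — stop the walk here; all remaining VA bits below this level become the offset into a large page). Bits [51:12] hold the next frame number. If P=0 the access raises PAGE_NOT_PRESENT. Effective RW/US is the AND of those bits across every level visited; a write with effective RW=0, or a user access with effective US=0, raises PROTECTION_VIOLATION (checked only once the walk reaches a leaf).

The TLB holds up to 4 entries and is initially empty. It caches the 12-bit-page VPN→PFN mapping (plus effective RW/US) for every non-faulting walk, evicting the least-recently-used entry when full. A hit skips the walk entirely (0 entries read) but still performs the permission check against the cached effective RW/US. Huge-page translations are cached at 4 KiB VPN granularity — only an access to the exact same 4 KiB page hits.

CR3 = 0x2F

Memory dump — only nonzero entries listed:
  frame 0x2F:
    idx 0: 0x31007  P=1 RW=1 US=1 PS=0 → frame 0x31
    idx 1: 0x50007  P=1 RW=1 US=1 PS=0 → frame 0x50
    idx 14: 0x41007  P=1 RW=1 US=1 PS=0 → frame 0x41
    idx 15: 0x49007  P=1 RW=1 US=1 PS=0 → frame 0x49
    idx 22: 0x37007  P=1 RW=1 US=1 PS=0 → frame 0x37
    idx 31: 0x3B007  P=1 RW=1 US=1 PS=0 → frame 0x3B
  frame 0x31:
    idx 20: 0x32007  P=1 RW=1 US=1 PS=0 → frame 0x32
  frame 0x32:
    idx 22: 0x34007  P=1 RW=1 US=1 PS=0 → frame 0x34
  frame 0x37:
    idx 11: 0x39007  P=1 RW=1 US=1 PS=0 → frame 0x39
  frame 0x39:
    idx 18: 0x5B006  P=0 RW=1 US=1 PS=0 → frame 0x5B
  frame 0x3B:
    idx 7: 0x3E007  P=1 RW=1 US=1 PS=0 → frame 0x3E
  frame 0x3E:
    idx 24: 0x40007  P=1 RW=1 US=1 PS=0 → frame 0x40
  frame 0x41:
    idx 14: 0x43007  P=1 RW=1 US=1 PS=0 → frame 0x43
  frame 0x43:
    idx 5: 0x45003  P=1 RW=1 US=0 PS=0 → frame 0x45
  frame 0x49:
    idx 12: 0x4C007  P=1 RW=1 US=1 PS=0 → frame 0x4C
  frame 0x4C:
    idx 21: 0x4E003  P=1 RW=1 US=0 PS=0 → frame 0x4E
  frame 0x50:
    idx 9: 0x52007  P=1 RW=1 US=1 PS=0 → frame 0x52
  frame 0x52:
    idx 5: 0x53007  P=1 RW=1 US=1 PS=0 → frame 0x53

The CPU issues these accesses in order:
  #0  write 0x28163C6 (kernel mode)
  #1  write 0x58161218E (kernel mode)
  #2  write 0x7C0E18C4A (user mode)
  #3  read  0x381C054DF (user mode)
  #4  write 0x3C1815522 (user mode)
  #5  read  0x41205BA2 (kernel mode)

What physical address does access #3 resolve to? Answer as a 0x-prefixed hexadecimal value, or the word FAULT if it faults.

Per-access translation:
#0 VA=0x28163C6 (w,kernel):
  L0: frame=0x2F idx=0 entry=0x31007 [P=1 RW=1 US=1 PS=0]
  L1: frame=0x31 idx=20 entry=0x32007 [P=1 RW=1 US=1 PS=0]
  L2: frame=0x32 idx=22 entry=0x34007 [P=1 RW=1 US=1 PS=0]
  → PA=0x343C6  (3 entries read)
#1 VA=0x58161218E (w,kernel):
  L0: frame=0x2F idx=22 entry=0x37007 [P=1 RW=1 US=1 PS=0]
  L1: frame=0x37 idx=11 entry=0x39007 [P=1 RW=1 US=1 PS=0]
  L2: frame=0x39 idx=18 entry=0x5B006 [P=0 RW=1 US=1 PS=0]
  ⇒ fault: PAGE_NOT_PRESENT  — 3 lookups
#2 VA=0x7C0E18C4A (w,user):
  L0: frame=0x2F idx=31 entry=0x3B007 [P=1 RW=1 US=1 PS=0]
  L1: frame=0x3B idx=7 entry=0x3E007 [P=1 RW=1 US=1 PS=0]
  L2: frame=0x3E idx=24 entry=0x40007 [P=1 RW=1 US=1 PS=0]
  → PA=0x40C4A  (3 entries read)
#3 VA=0x381C054DF (r,user):
  L0: frame=0x2F idx=14 entry=0x41007 [P=1 RW=1 US=1 PS=0]
  L1: frame=0x41 idx=14 entry=0x43007 [P=1 RW=1 US=1 PS=0]
  L2: frame=0x43 idx=5 entry=0x45003 [P=1 RW=1 US=0 PS=0]
  ⇒ fault: PROTECTION_VIOLATION  — 3 lookups
#4 VA=0x3C1815522 (w,user):
  L0: frame=0x2F idx=15 entry=0x49007 [P=1 RW=1 US=1 PS=0]
  L1: frame=0x49 idx=12 entry=0x4C007 [P=1 RW=1 US=1 PS=0]
  L2: frame=0x4C idx=21 entry=0x4E003 [P=1 RW=1 US=0 PS=0]
  ⇒ fault: PROTECTION_VIOLATION  — 3 lookups
#5 VA=0x41205BA2 (r,kernel):
  L0: frame=0x2F idx=1 entry=0x50007 [P=1 RW=1 US=1 PS=0]
  L1: frame=0x50 idx=9 entry=0x52007 [P=1 RW=1 US=1 PS=0]
  L2: frame=0x52 idx=5 entry=0x53007 [P=1 RW=1 US=1 PS=0]
  → PA=0x53BA2  (3 entries read)

Access #3 PA: FAULT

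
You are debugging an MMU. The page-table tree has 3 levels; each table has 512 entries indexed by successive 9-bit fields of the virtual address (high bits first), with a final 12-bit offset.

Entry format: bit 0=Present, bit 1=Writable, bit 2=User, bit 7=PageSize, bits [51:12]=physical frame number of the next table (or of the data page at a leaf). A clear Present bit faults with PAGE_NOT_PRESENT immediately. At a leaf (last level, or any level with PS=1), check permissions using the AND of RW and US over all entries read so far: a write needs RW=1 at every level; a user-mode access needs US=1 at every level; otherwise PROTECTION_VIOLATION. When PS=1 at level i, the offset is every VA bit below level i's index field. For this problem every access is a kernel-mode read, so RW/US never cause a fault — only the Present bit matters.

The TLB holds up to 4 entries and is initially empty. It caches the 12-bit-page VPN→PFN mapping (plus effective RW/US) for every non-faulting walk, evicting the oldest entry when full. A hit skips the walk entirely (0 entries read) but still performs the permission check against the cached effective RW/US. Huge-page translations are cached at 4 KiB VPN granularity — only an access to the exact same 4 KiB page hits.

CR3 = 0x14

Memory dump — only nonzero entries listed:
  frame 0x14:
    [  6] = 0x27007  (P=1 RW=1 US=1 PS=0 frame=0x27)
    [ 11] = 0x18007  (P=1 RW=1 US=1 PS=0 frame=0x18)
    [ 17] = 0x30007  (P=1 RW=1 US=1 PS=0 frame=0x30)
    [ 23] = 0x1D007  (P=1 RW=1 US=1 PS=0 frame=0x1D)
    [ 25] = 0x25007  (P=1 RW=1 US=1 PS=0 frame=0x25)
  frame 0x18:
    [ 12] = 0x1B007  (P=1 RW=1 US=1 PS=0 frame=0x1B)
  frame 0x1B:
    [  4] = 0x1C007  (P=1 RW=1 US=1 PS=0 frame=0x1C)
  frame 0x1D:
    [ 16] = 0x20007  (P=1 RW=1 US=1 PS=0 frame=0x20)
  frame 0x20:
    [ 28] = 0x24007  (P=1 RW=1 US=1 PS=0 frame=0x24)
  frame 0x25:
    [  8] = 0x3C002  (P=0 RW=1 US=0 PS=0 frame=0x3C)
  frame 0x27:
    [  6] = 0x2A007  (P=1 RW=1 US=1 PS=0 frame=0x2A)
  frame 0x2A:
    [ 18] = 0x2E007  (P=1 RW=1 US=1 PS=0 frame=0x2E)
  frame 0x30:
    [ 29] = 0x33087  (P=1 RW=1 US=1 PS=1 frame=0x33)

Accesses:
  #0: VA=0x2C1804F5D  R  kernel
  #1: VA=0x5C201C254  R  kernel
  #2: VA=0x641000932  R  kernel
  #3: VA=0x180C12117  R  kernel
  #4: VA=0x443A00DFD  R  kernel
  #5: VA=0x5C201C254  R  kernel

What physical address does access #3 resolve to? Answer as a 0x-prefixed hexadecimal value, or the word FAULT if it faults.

Trace:
#0 VA=0x2C1804F5D (r,kernel):
  [0] read 0x14 idx=11: raw=0x18007 flags P=1 W=1 U=1 S=0
  [1] read 0x18 idx=12: raw=0x1B007 flags P=1 W=1 U=1 S=0
  [2] read 0x1B idx=4: raw=0x1C007 flags P=1 W=1 U=1 S=0
  ✓ 0x1CF5D  — 3 lookups
#1 VA=0x5C201C254 (r,kernel):
  [0] read 0x14 idx=23: raw=0x1D007 flags P=1 W=1 U=1 S=0
  [1] read 0x1D idx=16: raw=0x20007 flags P=1 W=1 U=1 S=0
  [2] read 0x20 idx=28: raw=0x24007 flags P=1 W=1 U=1 S=0
  ✓ 0x24254  — 3 lookups
#2 VA=0x641000932 (r,kernel):
  [0] read 0x14 idx=25: raw=0x25007 flags P=1 W=1 U=1 S=0
  [1] read 0x25 idx=8: raw=0x3C002 flags P=0 W=1 U=0 S=0
  ✗ PAGE_NOT_PRESENT  [2 reads]
#3 VA=0x180C12117 (r,kernel):
  [0] read 0x14 idx=6: raw=0x27007 flags P=1 W=1 U=1 S=0
  [1] read 0x27 idx=6: raw=0x2A007 flags P=1 W=1 U=1 S=0
  [2] read 0x2A idx=18: raw=0x2E007 flags P=1 W=1 U=1 S=0
  ✓ 0x2E117  — 3 lookups
#4 VA=0x443A00DFD (r,kernel):
  [0] read 0x14 idx=17: raw=0x30007 flags P=1 W=1 U=1 S=0
  [1] read 0x30 idx=29: raw=0x33087 flags P=1 W=1 U=1 S=1
  ✓ 0x33DFD (huge @L1)  — 2 lookups
#5 VA=0x5C201C254 (r,kernel):
  TLB hit vpn=0x5C201C → PA=0x24254

Access #3 PA: 0x2E117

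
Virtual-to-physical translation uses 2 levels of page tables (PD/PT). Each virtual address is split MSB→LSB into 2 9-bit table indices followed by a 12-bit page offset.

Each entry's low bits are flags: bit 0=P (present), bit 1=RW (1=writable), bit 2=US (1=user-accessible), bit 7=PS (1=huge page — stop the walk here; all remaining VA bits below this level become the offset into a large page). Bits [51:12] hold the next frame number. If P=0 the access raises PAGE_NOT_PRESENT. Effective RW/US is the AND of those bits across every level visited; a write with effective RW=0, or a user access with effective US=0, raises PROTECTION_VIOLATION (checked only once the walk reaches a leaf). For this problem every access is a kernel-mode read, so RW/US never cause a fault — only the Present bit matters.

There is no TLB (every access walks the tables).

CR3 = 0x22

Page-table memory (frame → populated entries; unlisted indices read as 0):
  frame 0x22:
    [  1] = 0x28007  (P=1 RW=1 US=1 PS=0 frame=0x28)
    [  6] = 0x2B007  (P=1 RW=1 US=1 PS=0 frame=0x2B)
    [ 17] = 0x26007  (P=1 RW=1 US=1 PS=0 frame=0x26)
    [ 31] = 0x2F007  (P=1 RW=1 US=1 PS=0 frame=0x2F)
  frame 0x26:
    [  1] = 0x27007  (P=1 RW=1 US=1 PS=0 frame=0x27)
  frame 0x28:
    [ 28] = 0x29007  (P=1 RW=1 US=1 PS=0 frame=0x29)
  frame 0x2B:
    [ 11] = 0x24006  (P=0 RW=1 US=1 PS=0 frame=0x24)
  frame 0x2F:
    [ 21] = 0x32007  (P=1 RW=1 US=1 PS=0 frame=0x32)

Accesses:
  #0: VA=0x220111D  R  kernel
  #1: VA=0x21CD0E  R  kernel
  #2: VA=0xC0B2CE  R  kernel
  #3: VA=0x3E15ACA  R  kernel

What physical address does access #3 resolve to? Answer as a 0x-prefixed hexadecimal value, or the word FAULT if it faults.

Walk each access:
#0 VA=0x220111D (r,kernel):
  [0] read 0x22 idx=17: raw=0x26007 flags P=1 W=1 U=1 S=0
  [1] read 0x26 idx=1: raw=0x27007 flags P=1 W=1 U=1 S=0
  ⇒ phys 0x2711D  [2 reads]
#1 VA=0x21CD0E (r,kernel):
  [0] read 0x22 idx=1: raw=0x28007 flags P=1 W=1 U=1 S=0
  [1] read 0x28 idx=28: raw=0x29007 flags P=1 W=1 U=1 S=0
  ⇒ phys 0x29D0E  [2 reads]
#2 VA=0xC0B2CE (r,kernel):
  [0] read 0x22 idx=6: raw=0x2B007 flags P=1 W=1 U=1 S=0
  [1] read 0x2B idx=11: raw=0x24006 flags P=0 W=1 U=1 S=0
  ⇒ fault: PAGE_NOT_PRESENT  — 2 lookups
#3 VA=0x3E15ACA (r,kernel):
  [0] read 0x22 idx=31: raw=0x2F007 flags P=1 W=1 U=1 S=0
  [1] read 0x2F idx=21: raw=0x32007 flags P=1 W=1 U=1 S=0
  ⇒ phys 0x32ACA  [2 reads]

Access #3 PA: 0x32ACA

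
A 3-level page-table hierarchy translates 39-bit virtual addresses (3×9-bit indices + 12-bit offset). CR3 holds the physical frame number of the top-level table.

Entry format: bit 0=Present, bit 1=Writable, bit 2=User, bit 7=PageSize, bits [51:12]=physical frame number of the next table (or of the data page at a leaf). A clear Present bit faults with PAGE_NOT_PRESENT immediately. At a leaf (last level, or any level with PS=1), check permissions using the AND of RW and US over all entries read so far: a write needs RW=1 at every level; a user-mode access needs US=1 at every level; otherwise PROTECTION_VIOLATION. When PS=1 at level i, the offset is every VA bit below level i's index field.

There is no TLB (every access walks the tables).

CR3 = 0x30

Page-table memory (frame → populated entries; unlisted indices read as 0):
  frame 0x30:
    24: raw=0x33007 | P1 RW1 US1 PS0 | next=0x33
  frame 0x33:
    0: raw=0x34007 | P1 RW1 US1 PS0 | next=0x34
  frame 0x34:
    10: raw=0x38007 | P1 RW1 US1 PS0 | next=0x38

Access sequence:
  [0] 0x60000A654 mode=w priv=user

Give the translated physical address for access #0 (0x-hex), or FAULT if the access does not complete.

Trace:
#0 VA=0x60000A654 (w,user):
  [0] read 0x30 idx=24: raw=0x33007 flags P=1 W=1 U=1 S=0
  [1] read 0x33 idx=0: raw=0x34007 flags P=1 W=1 U=1 S=0
  [2] read 0x34 idx=10: raw=0x38007 flags P=1 W=1 U=1 S=0
  ⇒ phys 0x38654  [3 reads]

Access #0 PA: 0x38654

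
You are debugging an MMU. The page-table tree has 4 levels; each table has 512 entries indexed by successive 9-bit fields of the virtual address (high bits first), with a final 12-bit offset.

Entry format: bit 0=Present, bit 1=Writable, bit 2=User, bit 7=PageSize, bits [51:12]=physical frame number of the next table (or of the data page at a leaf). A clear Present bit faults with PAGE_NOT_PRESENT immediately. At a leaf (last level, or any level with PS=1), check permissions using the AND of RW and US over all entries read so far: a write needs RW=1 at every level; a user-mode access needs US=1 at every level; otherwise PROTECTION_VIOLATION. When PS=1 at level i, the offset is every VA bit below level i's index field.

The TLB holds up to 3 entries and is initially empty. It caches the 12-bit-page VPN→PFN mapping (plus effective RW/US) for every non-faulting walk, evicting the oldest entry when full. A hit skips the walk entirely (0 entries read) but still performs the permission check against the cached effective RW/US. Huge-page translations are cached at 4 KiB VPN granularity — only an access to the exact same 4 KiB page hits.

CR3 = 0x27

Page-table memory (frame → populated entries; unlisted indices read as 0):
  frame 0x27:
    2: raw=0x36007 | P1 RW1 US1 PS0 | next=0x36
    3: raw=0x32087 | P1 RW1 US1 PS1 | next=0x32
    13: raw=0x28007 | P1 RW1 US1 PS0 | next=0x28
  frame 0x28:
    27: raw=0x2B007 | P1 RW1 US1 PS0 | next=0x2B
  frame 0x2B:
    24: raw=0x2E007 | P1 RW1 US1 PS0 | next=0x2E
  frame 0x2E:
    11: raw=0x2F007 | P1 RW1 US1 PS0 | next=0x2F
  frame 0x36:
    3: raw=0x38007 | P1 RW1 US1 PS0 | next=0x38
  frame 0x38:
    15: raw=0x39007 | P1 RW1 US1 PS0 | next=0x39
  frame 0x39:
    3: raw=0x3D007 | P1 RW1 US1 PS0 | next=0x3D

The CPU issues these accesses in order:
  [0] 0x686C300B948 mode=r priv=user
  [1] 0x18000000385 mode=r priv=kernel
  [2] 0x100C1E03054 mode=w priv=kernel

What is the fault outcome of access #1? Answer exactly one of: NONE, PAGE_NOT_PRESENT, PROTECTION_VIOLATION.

Walk each access:
#0 VA=0x686C300B948 (r,user):
  lvl0: tbl 0x27, slot 13 ⇒ 0x28007 (P1/RW1/US1/PS0)
  lvl1: tbl 0x28, slot 27 ⇒ 0x2B007 (P1/RW1/US1/PS0)
  lvl2: tbl 0x2B, slot 24 ⇒ 0x2E007 (P1/RW1/US1/PS0)
  lvl3: tbl 0x2E, slot 11 ⇒ 0x2F007 (P1/RW1/US1/PS0)
  ⇒ phys 0x2F948  [4 reads]
#1 VA=0x18000000385 (r,kernel):
  lvl0: tbl 0x27, slot 3 ⇒ 0x32087 (P1/RW1/US1/PS1)
  ⇒ phys 0x32385 (huge @L0)  [1 reads]
#2 VA=0x100C1E03054 (w,kernel):
  lvl0: tbl 0x27, slot 2 ⇒ 0x36007 (P1/RW1/US1/PS0)
  lvl1: tbl 0x36, slot 3 ⇒ 0x38007 (P1/RW1/US1/PS0)
  lvl2: tbl 0x38, slot 15 ⇒ 0x39007 (P1/RW1/US1/PS0)
  lvl3: tbl 0x39, slot 3 ⇒ 0x3D007 (P1/RW1/US1/PS0)
  ⇒ phys 0x3D054  [4 reads]

Access #1 fault: NONE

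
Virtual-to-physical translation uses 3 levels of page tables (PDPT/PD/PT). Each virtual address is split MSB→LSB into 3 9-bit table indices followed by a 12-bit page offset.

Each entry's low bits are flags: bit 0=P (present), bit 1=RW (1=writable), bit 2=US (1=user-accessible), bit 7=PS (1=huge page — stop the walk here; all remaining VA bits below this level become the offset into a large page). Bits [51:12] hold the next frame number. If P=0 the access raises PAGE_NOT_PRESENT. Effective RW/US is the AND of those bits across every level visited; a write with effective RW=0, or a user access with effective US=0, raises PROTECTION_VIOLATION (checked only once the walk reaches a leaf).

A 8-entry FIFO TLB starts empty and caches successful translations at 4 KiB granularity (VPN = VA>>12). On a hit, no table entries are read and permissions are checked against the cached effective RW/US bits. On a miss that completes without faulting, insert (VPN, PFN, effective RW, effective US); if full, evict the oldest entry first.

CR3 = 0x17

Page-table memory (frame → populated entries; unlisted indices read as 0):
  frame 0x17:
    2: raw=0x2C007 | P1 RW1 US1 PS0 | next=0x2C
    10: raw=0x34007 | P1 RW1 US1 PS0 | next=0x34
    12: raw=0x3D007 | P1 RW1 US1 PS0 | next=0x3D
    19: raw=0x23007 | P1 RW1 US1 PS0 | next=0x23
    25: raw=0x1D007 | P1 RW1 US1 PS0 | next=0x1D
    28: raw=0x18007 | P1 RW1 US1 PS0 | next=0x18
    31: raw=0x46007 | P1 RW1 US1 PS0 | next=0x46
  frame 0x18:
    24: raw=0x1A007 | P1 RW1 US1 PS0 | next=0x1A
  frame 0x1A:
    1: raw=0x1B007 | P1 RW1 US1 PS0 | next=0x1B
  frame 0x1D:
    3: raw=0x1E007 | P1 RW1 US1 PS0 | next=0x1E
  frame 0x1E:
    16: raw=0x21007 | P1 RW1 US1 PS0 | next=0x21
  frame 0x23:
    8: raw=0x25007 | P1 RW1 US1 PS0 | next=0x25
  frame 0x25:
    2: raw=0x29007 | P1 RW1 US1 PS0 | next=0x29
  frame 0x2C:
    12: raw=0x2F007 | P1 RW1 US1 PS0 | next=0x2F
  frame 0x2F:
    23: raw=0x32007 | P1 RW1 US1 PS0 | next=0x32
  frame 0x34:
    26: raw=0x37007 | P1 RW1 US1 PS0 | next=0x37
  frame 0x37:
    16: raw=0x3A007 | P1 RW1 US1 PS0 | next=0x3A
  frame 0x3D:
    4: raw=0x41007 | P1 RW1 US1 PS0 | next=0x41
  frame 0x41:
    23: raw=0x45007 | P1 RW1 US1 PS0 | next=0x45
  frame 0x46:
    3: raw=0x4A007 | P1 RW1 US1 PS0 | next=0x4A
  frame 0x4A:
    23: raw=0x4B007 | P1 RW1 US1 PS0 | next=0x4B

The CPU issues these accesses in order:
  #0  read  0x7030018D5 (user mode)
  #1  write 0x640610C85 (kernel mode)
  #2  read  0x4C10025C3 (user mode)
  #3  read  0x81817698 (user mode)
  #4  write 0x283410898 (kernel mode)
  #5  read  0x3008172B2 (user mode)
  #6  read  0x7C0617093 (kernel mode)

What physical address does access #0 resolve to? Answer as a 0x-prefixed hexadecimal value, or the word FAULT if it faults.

Walk each access:
#0 VA=0x7030018D5 (r,user):
  [0] read 0x17 idx=28: raw=0x18007 flags P=1 W=1 U=1 S=0
  [1] read 0x18 idx=24: raw=0x1A007 flags P=1 W=1 U=1 S=0
  [2] read 0x1A idx=1: raw=0x1B007 flags P=1 W=1 U=1 S=0
  ⇒ phys 0x1B8D5  [3 reads]
#1 VA=0x640610C85 (w,kernel):
  [0] read 0x17 idx=25: raw=0x1D007 flags P=1 W=1 U=1 S=0
  [1] read 0x1D idx=3: raw=0x1E007 flags P=1 W=1 U=1 S=0
  [2] read 0x1E idx=16: raw=0x21007 flags P=1 W=1 U=1 S=0
  ⇒ phys 0x21C85  [3 reads]
#2 VA=0x4C10025C3 (r,user):
  [0] read 0x17 idx=19: raw=0x23007 flags P=1 W=1 U=1 S=0
  [1] read 0x23 idx=8: raw=0x25007 flags P=1 W=1 U=1 S=0
  [2] read 0x25 idx=2: raw=0x29007 flags P=1 W=1 U=1 S=0
  ⇒ phys 0x295C3  [3 reads]
#3 VA=0x81817698 (r,user):
  [0] read 0x17 idx=2: raw=0x2C007 flags P=1 W=1 U=1 S=0
  [1] read 0x2C idx=12: raw=0x2F007 flags P=1 W=1 U=1 S=0
  [2] read 0x2F idx=23: raw=0x32007 flags P=1 W=1 U=1 S=0
  ⇒ phys 0x32698  [3 reads]
#4 VA=0x283410898 (w,kernel):
  [0] read 0x17 idx=10: raw=0x34007 flags P=1 W=1 U=1 S=0
  [1] read 0x34 idx=26: raw=0x37007 flags P=1 W=1 U=1 S=0
  [2] read 0x37 idx=16: raw=0x3A007 flags P=1 W=1 U=1 S=0
  ⇒ phys 0x3A898  [3 reads]
#5 VA=0x3008172B2 (r,user):
  [0] read 0x17 idx=12: raw=0x3D007 flags P=1 W=1 U=1 S=0
  [1] read 0x3D idx=4: raw=0x41007 flags P=1 W=1 U=1 S=0
  [2] read 0x41 idx=23: raw=0x45007 flags P=1 W=1 U=1 S=0
  ⇒ phys 0x452B2  [3 reads]
#6 VA=0x7C0617093 (r,kernel):
  [0] read 0x17 idx=31: raw=0x46007 flags P=1 W=1 U=1 S=0
  [1] read 0x46 idx=3: raw=0x4A007 flags P=1 W=1 U=1 S=0
  [2] read 0x4A idx=23: raw=0x4B007 flags P=1 W=1 U=1 S=0
  ⇒ phys 0x4B093  [3 reads]

Access #0 PA: 0x1B8D5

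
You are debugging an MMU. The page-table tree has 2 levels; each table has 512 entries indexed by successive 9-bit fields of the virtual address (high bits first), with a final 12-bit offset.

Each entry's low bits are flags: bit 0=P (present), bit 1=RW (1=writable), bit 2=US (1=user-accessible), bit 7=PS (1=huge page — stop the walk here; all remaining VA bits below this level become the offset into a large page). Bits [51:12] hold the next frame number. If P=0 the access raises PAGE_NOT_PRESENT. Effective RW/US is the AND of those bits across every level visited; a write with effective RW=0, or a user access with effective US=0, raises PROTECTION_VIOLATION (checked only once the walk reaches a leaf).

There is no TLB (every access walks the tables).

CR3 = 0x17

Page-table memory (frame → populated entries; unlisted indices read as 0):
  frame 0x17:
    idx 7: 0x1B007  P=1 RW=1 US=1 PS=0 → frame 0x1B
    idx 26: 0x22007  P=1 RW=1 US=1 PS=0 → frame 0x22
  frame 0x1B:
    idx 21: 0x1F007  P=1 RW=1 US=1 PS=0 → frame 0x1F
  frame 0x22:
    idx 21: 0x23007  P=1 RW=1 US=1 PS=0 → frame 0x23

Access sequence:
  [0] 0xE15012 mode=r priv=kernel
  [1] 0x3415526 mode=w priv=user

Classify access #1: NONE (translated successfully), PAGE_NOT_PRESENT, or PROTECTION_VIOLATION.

Per-access translation:
#0 VA=0xE15012 (r,kernel):
  L0 @0x17[7] → 0x1B007  P=1,RW=1,US=1,PS=0
  L1 @0x1B[21] → 0x1F007  P=1,RW=1,US=1,PS=0
  ⇒ phys 0x1F012  [2 reads]
#1 VA=0x3415526 (w,user):
  L0 @0x17[26] → 0x22007  P=1,RW=1,US=1,PS=0
  L1 @0x22[21] → 0x23007  P=1,RW=1,US=1,PS=0
  ⇒ phys 0x23526  [2 reads]

Access #1 fault: NONE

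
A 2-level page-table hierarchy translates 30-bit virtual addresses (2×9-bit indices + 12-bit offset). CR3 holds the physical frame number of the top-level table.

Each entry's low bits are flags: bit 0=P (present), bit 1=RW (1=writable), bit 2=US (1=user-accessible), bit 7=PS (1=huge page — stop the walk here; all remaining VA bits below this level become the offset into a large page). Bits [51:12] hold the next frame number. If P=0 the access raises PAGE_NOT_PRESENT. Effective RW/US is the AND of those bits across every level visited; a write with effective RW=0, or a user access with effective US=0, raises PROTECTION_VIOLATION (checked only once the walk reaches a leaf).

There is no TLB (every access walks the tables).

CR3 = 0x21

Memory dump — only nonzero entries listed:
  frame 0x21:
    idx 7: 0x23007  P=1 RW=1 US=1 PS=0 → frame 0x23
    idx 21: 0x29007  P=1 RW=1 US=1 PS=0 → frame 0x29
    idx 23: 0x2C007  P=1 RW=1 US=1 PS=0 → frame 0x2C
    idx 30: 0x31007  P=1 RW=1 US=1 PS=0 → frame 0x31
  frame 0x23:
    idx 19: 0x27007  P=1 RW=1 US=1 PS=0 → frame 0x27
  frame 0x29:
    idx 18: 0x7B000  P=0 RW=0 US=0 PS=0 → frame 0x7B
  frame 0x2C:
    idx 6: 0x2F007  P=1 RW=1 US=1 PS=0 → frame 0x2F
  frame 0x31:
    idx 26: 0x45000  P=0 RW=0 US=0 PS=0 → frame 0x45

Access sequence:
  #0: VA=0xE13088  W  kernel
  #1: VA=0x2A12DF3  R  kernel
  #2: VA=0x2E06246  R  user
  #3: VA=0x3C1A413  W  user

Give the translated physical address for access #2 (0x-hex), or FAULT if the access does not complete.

Trace:
#0 VA=0xE13088 (w,kernel):
  L0 @0x21[7] → 0x23007  P=1,RW=1,US=1,PS=0
  L1 @0x23[19] → 0x27007  P=1,RW=1,US=1,PS=0
  → PA=0x27088  (2 entries read)
#1 VA=0x2A12DF3 (r,kernel):
  L0 @0x21[21] → 0x29007  P=1,RW=1,US=1,PS=0
  L1 @0x29[18] → 0x7B000  P=0,RW=0,US=0,PS=0
  → PAGE_NOT_PRESENT  (2 entries read)
#2 VA=0x2E06246 (r,user):
  L0 @0x21[23] → 0x2C007  P=1,RW=1,US=1,PS=0
  L1 @0x2C[6] → 0x2F007  P=1,RW=1,US=1,PS=0
  → PA=0x2F246  (2 entries read)
#3 VA=0x3C1A413 (w,user):
  L0 @0x21[30] → 0x31007  P=1,RW=1,US=1,PS=0
  L1 @0x31[26] → 0x45000  P=0,RW=0,US=0,PS=0
  → PAGE_NOT_PRESENT  (2 entries read)

Access #2 PA: 0x2F246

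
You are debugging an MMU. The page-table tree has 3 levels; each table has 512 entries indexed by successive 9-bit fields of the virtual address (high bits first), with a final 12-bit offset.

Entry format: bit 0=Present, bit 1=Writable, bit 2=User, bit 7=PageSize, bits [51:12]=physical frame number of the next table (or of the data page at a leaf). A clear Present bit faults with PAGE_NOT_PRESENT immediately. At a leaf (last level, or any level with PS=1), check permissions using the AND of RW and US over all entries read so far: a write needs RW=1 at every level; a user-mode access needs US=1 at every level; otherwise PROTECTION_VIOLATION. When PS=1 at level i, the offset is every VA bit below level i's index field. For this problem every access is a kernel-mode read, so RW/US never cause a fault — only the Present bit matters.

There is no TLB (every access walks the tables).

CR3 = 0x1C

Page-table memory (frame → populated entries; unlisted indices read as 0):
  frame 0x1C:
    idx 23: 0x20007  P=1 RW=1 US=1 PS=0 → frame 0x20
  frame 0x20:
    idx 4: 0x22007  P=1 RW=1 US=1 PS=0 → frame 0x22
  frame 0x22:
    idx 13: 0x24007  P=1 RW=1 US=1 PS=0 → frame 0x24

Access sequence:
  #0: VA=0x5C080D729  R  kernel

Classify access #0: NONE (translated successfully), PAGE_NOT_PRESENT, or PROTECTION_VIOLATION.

Per-access translation:
#0 VA=0x5C080D729 (r,kernel):
  L0: frame=0x1C idx=23 entry=0x20007 [P=1 RW=1 US=1 PS=0]
  L1: frame=0x20 idx=4 entry=0x22007 [P=1 RW=1 US=1 PS=0]
  L2: frame=0x22 idx=13 entry=0x24007 [P=1 RW=1 US=1 PS=0]
  ✓ 0x24729  — 3 lookups

Access #0 fault: NONE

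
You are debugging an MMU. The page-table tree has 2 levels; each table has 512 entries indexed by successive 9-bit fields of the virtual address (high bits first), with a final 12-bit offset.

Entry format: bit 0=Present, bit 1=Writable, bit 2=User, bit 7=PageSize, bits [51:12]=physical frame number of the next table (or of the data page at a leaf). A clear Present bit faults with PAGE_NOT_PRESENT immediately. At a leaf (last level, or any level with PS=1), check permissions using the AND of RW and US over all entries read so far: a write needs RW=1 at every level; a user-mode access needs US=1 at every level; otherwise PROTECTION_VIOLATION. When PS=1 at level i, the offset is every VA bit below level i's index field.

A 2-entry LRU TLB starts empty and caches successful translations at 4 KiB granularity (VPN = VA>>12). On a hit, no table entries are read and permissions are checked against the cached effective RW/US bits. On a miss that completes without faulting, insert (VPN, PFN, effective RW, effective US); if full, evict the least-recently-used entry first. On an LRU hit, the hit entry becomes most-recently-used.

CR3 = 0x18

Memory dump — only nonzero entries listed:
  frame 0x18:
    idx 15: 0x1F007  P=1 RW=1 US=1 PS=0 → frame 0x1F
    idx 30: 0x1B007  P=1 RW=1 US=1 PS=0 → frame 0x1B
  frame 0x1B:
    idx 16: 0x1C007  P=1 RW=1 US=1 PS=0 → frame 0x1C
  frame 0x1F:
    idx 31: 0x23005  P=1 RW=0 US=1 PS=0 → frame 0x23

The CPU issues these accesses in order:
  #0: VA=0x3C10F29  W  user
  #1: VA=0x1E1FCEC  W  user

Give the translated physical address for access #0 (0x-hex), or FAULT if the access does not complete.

Per-access translation:
#0 VA=0x3C10F29 (w,user):
  L0: frame=0x18 idx=30 entry=0x1B007 [P=1 RW=1 US=1 PS=0]
  L1: frame=0x1B idx=16 entry=0x1C007 [P=1 RW=1 US=1 PS=0]
  ⇒ phys 0x1CF29  [2 reads]
#1 VA=0x1E1FCEC (w,user):
  L0: frame=0x18 idx=15 entry=0x1F007 [P=1 RW=1 US=1 PS=0]
  L1: frame=0x1F idx=31 entry=0x23005 [P=1 RW=0 US=1 PS=0]
  ✗ PROTECTION_VIOLATION  [2 reads]

Access #0 PA: 0x1CF29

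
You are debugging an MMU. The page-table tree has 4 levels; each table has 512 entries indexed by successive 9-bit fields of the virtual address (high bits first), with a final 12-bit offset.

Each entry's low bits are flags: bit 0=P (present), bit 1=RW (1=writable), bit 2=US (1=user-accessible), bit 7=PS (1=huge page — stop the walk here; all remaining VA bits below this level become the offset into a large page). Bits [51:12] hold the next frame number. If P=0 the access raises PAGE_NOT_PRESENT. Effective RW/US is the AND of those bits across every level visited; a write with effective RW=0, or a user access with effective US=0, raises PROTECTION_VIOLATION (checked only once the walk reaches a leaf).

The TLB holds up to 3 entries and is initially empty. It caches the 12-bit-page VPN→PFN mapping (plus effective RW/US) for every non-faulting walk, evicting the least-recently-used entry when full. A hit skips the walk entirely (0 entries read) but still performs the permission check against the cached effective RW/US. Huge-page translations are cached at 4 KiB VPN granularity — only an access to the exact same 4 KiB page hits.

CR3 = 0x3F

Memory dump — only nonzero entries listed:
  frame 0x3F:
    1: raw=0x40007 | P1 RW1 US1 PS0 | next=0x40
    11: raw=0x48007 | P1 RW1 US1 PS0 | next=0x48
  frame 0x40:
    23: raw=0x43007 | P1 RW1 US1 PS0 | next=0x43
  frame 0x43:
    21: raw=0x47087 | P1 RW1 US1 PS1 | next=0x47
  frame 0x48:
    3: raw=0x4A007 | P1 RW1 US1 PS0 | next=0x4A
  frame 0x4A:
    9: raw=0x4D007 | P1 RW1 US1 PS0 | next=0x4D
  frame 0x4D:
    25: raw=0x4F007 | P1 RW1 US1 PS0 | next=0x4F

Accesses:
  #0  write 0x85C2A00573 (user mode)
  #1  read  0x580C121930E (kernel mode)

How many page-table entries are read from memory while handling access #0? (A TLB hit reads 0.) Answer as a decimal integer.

Per-access translation:
#0 VA=0x85C2A00573 (w,user):
  lvl0: tbl 0x3F, slot 1 ⇒ 0x40007 (P1/RW1/US1/PS0)
  lvl1: tbl 0x40, slot 23 ⇒ 0x43007 (P1/RW1/US1/PS0)
  lvl2: tbl 0x43, slot 21 ⇒ 0x47087 (P1/RW1/US1/PS1)
  → PA=0x47573 (huge @L2)  (3 entries read)
#1 VA=0x580C121930E (r,kernel):
  lvl0: tbl 0x3F, slot 11 ⇒ 0x48007 (P1/RW1/US1/PS0)
  lvl1: tbl 0x48, slot 3 ⇒ 0x4A007 (P1/RW1/US1/PS0)
  lvl2: tbl 0x4A, slot 9 ⇒ 0x4D007 (P1/RW1/US1/PS0)
  lvl3: tbl 0x4D, slot 25 ⇒ 0x4F007 (P1/RW1/US1/PS0)
  → PA=0x4F30E  (4 entries read)

Entries read for #0: 3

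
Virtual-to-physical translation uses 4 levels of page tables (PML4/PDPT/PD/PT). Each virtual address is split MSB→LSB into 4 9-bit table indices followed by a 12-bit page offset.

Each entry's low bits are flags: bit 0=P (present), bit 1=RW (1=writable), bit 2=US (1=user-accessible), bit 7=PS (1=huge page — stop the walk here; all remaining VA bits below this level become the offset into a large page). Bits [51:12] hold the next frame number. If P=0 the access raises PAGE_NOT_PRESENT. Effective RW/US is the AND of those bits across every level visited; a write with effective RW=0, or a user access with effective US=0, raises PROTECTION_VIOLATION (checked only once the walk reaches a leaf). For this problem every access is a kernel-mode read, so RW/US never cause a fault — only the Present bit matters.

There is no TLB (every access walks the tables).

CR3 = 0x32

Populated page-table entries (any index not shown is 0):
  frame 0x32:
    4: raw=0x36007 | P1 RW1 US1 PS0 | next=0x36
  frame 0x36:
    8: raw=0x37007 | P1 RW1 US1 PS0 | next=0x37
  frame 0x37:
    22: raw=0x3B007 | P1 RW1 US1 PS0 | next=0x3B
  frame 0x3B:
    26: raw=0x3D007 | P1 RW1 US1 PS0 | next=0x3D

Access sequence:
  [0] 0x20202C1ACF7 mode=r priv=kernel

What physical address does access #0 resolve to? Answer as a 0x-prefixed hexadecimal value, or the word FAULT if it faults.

Walk each access:
#0 VA=0x20202C1ACF7 (r,kernel):
  L0 @0x32[4] → 0x36007  P=1,RW=1,US=1,PS=0
  L1 @0x36[8] → 0x37007  P=1,RW=1,US=1,PS=0
  L2 @0x37[22] → 0x3B007  P=1,RW=1,US=1,PS=0
  L3 @0x3B[26] → 0x3D007  P=1,RW=1,US=1,PS=0
  → PA=0x3DCF7  (4 entries read)

Access #0 PA: 0x3DCF7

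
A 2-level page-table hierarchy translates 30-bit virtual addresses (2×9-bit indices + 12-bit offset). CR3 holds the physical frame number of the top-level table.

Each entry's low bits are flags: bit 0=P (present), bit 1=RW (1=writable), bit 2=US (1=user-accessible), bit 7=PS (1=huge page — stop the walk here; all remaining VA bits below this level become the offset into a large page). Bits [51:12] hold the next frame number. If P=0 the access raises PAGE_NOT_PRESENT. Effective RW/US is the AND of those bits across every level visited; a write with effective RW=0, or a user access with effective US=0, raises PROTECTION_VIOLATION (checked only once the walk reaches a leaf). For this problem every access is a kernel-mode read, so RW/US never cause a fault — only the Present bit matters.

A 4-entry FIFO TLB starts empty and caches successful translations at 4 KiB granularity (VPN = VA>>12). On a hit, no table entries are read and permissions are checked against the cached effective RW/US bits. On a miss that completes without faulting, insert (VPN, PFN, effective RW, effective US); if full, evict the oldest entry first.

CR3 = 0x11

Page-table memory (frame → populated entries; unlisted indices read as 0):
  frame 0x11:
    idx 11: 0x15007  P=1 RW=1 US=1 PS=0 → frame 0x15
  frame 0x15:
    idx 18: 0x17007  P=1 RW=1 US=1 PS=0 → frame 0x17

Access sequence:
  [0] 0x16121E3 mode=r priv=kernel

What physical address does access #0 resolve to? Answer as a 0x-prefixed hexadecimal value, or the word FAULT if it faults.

Trace:
#0 VA=0x16121E3 (r,kernel):
  L0 @0x11[11] → 0x15007  P=1,RW=1,US=1,PS=0
  L1 @0x15[18] → 0x17007  P=1,RW=1,US=1,PS=0
  ✓ 0x171E3  — 2 lookups

Access #0 PA: 0x171E3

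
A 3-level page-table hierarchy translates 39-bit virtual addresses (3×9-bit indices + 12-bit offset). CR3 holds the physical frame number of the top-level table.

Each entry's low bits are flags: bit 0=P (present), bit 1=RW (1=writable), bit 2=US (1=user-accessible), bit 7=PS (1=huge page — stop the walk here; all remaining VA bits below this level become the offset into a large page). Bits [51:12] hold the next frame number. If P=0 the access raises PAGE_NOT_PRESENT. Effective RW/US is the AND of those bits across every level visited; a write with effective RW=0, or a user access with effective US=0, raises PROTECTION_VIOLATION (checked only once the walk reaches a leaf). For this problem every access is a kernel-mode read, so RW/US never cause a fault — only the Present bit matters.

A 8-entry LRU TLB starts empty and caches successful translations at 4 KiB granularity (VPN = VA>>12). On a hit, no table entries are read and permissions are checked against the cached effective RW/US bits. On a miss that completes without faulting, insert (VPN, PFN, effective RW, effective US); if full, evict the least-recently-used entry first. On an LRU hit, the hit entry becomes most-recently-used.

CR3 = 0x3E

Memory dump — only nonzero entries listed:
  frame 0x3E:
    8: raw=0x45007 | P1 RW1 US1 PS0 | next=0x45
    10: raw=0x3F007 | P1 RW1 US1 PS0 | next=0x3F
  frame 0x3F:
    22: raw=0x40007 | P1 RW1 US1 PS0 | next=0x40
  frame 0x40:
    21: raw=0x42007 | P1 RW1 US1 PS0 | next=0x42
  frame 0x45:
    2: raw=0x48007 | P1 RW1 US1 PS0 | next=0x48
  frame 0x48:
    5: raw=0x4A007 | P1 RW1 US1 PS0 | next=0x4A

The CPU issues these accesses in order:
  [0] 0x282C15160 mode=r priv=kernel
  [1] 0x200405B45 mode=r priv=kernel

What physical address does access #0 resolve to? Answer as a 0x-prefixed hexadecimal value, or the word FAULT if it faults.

Per-access translation:
#0 VA=0x282C15160 (r,kernel):
  lvl0: tbl 0x3E, slot 10 ⇒ 0x3F007 (P1/RW1/US1/PS0)
  lvl1: tbl 0x3F, slot 22 ⇒ 0x40007 (P1/RW1/US1/PS0)
  lvl2: tbl 0x40, slot 21 ⇒ 0x42007 (P1/RW1/US1/PS0)
  → PA=0x42160  (3 entries read)
#1 VA=0x200405B45 (r,kernel):
  lvl0: tbl 0x3E, slot 8 ⇒ 0x45007 (P1/RW1/US1/PS0)
  lvl1: tbl 0x45, slot 2 ⇒ 0x48007 (P1/RW1/US1/PS0)
  lvl2: tbl 0x48, slot 5 ⇒ 0x4A007 (P1/RW1/US1/PS0)
  → PA=0x4AB45  (3 entries read)

Access #0 PA: 0x42160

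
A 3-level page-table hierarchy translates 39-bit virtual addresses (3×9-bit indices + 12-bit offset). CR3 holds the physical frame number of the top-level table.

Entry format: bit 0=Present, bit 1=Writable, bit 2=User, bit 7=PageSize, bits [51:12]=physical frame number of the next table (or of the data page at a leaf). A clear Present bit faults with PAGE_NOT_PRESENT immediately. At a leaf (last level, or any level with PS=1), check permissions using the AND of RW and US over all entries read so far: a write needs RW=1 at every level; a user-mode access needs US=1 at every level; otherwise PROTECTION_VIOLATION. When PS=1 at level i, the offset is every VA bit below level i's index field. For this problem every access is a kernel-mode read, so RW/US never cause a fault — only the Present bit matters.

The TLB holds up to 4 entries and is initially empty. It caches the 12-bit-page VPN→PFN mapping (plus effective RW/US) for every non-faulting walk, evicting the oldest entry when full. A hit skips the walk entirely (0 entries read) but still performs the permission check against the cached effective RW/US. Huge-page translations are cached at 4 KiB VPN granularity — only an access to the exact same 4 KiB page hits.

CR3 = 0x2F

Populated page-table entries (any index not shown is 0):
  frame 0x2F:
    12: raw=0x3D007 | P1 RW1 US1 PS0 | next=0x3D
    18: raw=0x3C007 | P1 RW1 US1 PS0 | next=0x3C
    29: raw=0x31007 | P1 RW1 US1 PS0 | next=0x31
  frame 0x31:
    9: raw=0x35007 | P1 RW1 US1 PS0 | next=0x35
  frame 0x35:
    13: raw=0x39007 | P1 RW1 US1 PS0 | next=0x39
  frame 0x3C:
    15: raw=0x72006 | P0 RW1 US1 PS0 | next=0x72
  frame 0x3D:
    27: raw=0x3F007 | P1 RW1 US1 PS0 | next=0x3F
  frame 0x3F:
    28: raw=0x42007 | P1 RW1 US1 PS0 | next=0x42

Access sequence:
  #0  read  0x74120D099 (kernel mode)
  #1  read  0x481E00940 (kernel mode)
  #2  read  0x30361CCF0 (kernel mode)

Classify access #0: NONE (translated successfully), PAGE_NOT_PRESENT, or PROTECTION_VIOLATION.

Trace:
#0 VA=0x74120D099 (r,kernel):
  [0] read 0x2F idx=29: raw=0x31007 flags P=1 W=1 U=1 S=0
  [1] read 0x31 idx=9: raw=0x35007 flags P=1 W=1 U=1 S=0
  [2] read 0x35 idx=13: raw=0x39007 flags P=1 W=1 U=1 S=0
  ⇒ phys 0x39099  [3 reads]
#1 VA=0x481E00940 (r,kernel):
  [0] read 0x2F idx=18: raw=0x3C007 flags P=1 W=1 U=1 S=0
  [1] read 0x3C idx=15: raw=0x72006 flags P=0 W=1 U=1 S=0
  → PAGE_NOT_PRESENT  (2 entries read)
#2 VA=0x30361CCF0 (r,kernel):
  [0] read 0x2F idx=12: raw=0x3D007 flags P=1 W=1 U=1 S=0
  [1] read 0x3D idx=27: raw=0x3F007 flags P=1 W=1 U=1 S=0
  [2] read 0x3F idx=28: raw=0x42007 flags P=1 W=1 U=1 S=0
  ⇒ phys 0x42CF0  [3 reads]

Access #0 fault: NONE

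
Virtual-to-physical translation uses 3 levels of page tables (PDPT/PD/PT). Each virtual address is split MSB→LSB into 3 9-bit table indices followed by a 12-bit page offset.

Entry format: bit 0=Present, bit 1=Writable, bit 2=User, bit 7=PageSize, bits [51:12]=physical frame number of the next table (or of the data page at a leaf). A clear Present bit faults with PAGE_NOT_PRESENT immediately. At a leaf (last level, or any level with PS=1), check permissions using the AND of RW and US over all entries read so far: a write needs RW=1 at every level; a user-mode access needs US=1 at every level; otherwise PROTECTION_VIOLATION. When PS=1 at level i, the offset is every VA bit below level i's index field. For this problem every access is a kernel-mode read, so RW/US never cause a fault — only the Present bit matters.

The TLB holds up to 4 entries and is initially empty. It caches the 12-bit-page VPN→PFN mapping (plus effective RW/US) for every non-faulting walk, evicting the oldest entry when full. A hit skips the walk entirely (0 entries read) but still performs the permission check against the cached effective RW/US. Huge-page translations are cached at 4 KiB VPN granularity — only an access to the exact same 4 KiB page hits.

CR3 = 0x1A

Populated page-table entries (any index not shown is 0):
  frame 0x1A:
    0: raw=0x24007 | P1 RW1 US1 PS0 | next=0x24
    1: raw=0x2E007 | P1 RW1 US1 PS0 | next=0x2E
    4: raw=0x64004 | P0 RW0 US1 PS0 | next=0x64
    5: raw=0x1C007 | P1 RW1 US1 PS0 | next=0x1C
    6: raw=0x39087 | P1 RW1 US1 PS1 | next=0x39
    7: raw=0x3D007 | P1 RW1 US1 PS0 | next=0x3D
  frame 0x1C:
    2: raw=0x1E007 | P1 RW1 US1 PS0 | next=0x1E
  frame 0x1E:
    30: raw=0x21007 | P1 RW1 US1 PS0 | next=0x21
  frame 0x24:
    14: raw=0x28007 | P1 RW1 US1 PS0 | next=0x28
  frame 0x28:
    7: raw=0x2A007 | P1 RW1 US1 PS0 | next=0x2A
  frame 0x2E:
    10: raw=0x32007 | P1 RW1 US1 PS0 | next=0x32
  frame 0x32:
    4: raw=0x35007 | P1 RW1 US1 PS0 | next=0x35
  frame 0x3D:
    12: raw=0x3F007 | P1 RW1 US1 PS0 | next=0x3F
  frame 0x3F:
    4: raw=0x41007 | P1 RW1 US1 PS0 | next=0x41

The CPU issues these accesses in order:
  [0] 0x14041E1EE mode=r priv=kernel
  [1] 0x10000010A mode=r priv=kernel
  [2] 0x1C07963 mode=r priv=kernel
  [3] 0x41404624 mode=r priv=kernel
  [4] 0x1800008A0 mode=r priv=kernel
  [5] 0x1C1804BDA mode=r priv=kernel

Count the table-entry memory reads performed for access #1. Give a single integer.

Walk each access:
#0 VA=0x14041E1EE (r,kernel):
  L0 @0x1A[5] → 0x1C007  P=1,RW=1,US=1,PS=0
  L1 @0x1C[2] → 0x1E007  P=1,RW=1,US=1,PS=0
  L2 @0x1E[30] → 0x21007  P=1,RW=1,US=1,PS=0
  ✓ 0x211EE  — 3 lookups
#1 VA=0x10000010A (r,kernel):
  L0 @0x1A[4] → 0x64004  P=0,RW=0,US=1,PS=0
  ✗ PAGE_NOT_PRESENT  [1 reads]
#2 VA=0x1C07963 (r,kernel):
  L0 @0x1A[0] → 0x24007  P=1,RW=1,US=1,PS=0
  L1 @0x24[14] → 0x28007  P=1,RW=1,US=1,PS=0
  L2 @0x28[7] → 0x2A007  P=1,RW=1,US=1,PS=0
  ✓ 0x2A963  — 3 lookups
#3 VA=0x41404624 (r,kernel):
  L0 @0x1A[1] → 0x2E007  P=1,RW=1,US=1,PS=0
  L1 @0x2E[10] → 0x32007  P=1,RW=1,US=1,PS=0
  L2 @0x32[4] → 0x35007  P=1,RW=1,US=1,PS=0
  ✓ 0x35624  — 3 lookups
#4 VA=0x1800008A0 (r,kernel):
  L0 @0x1A[6] → 0x39087  P=1,RW=1,US=1,PS=1
  ✓ 0x398A0 (huge @L0)  — 1 lookups
#5 VA=0x1C1804BDA (r,kernel):
  L0 @0x1A[7] → 0x3D007  P=1,RW=1,US=1,PS=0
  L1 @0x3D[12] → 0x3F007  P=1,RW=1,US=1,PS=0
  L2 @0x3F[4] → 0x41007  P=1,RW=1,US=1,PS=0
  ✓ 0x41BDA  — 3 lookups

Entries read for #1: 1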